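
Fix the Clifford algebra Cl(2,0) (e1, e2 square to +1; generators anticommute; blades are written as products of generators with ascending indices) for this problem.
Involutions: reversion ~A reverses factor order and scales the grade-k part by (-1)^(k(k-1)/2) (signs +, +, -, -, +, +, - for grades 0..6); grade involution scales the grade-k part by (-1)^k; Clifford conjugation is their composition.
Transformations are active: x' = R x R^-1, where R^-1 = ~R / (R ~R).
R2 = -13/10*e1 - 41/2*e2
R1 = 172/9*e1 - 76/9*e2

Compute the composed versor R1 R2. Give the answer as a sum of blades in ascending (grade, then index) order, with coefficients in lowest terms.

Distribute over the terms of R1 (each basis-blade product reordered to ascending indices, repeated generators contracted through their squares):
(172/9*e1) R2 = -1118/45 - 3526/9*e1 e2
(-76/9*e2) R2 = 1558/9 - 494/45*e1 e2
Summing the partial products and collecting blades:
Answer: 2224/15 - 18124/45*e1 e2


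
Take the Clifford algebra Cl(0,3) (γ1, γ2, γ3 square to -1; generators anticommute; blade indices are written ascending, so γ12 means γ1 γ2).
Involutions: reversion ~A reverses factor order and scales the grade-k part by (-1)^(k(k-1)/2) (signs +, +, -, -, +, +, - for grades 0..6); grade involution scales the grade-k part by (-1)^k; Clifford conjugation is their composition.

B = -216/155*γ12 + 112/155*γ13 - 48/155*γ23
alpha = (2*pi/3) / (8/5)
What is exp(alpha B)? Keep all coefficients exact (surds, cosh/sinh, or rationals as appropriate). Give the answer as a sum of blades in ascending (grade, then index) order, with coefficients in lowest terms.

B^2 term by term: the squares give (-216/155)^2*(γ12)^2 + (112/155)^2*(γ13)^2 + (-48/155)^2*(γ23)^2 = 46656/24025*(-1) + 12544/24025*(-1) + 2304/24025*(-1) = -64/25 (each basis 2-blade squares to minus the product of its generators' squares); cross terms between blades sharing an index anticommute and cancel. So B^2 = -64/25.
B^2 = -64/25 — circular case — the even/odd split gives cos and sin: l = 8/5, alpha*l = 2*pi/3, so exp(alpha B) = cos(2*pi/3) + (sin(2*pi/3)/(8/5))*B = -1/2 + (5*sqrt(3)/16)*B.
Answer: -1/2 - 27*sqrt(3)/62*γ12 + 7*sqrt(3)/31*γ13 - 3*sqrt(3)/31*γ23


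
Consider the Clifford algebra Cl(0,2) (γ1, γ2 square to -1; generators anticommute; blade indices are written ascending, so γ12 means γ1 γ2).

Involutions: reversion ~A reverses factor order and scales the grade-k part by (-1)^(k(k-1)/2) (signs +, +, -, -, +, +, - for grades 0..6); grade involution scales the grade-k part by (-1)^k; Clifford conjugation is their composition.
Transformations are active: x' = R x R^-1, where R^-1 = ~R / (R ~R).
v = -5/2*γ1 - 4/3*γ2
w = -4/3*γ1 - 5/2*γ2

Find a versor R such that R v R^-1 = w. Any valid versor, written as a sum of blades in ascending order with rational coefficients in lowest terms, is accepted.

R = v + w = -23/6*γ1 - 23/6*γ2 works: the equal norms (-289/36) guarantee its sandwich swaps v into w.
Answer: -23/6*γ1 - 23/6*γ2


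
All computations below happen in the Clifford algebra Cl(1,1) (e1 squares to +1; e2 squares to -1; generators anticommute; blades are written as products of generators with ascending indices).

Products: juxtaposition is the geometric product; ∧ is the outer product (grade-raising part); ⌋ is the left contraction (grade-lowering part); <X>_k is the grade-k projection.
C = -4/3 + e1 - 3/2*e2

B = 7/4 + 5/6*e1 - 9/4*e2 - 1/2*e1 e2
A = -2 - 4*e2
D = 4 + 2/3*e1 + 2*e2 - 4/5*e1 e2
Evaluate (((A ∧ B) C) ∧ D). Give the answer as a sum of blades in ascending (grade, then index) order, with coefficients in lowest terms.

step 1: -7/2 - 5/3*e1 - 5/2*e2 + 13/3*e1 e2
step 2: -3/4 + 47/9*e1 + 17/4*e2 - 7/9*e1 e2
step 3: -3 + 367/18*e1 + 31/2*e2 + 51/10*e1 e2
Answer: -3 + 367/18*e1 + 31/2*e2 + 51/10*e1 e2


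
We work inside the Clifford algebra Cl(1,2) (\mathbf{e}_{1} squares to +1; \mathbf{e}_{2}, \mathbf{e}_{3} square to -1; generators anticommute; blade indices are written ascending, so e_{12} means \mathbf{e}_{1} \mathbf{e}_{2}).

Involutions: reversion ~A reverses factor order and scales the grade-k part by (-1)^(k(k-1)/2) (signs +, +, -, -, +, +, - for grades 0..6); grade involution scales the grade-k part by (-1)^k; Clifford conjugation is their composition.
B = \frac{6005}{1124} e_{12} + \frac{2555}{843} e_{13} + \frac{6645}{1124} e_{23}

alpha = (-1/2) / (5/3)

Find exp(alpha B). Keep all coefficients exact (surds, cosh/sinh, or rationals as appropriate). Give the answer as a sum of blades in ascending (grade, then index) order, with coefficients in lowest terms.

B^2 term by term: the squares give (\frac{6005}{1124})^2*(e_{12})^2 + (\frac{2555}{843})^2*(e_{13})^2 + (\frac{6645}{1124})^2*(e_{23})^2 = \frac{36060025}{1263376}*(+1) + \frac{6528025}{710649}*(+1) + \frac{44156025}{1263376}*(-1) = \frac{25}{9} (each basis 2-blade squares to minus the product of its generators' squares); cross terms between blades sharing an index anticommute and cancel. So B^2 = \frac{25}{9}.
B^2 = \frac{25}{9} — the positive square puts this in the hyperbolic regime; l = \frac{5}{3}, alpha*l = - \frac{1}{2}, so exp(alpha B) = cosh(- \frac{1}{2}) + (sinh(- \frac{1}{2})/(\frac{5}{3}))*B = \cosh{\left(\frac{1}{2} \right)} + (- \frac{3 \sinh{\left(\frac{1}{2} \right)}}{5})*B.
Answer: \cosh{\left(\frac{1}{2} \right)} - \frac{3603 \sinh{\left(\frac{1}{2} \right)}}{1124} e_{12} - \frac{511 \sinh{\left(\frac{1}{2} \right)}}{281} e_{13} - \frac{3987 \sinh{\left(\frac{1}{2} \right)}}{1124} e_{23}


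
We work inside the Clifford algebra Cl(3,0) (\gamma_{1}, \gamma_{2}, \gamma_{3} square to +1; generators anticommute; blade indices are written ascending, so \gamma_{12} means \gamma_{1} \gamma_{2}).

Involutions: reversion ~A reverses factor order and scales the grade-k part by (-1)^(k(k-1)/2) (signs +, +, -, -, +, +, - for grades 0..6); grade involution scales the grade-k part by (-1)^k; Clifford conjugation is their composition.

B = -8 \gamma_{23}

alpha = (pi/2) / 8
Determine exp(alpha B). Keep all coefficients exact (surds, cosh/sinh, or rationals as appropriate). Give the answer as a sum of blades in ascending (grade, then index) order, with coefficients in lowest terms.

B^2 = (-8)^2*(\gamma_{23})^2 = 64*(-1) = -64 (a basis 2-blade squares to minus the product of its generators' squares).
B^2 = -64 — the series telescopes trigonometrically here: l = 8, alpha*l = \frac{\pi}{2}, so exp(alpha B) = cos(\frac{\pi}{2}) + (sin(\frac{\pi}{2})/8)*B = 0 + (\frac{1}{8})*B.
Answer: -\gamma_{23}


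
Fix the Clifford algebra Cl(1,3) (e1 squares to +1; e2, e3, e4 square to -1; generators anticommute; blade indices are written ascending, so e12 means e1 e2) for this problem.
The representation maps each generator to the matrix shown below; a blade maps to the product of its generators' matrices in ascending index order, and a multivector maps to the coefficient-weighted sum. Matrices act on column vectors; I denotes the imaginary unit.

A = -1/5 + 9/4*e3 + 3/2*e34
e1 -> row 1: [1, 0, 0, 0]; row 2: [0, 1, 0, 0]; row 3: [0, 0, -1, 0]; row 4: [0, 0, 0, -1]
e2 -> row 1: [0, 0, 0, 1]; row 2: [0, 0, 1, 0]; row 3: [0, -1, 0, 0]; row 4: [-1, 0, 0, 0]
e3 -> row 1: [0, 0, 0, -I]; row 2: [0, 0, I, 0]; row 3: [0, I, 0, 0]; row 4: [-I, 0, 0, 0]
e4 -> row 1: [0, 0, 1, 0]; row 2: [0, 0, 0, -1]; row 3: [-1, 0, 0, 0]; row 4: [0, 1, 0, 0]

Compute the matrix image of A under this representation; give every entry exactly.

Bivector images (products of the table entries): rho(e34) = rho(e3)rho(e4) = row 1: [0, -I, 0, 0]; row 2: [-I, 0, 0, 0]; row 3: [0, 0, 0, -I]; row 4: [0, 0, -I, 0].
M = (-1/5)*1 + (9/4)*rho(e3) + (3/2)*rho(e34), summed entrywise (1 is the identity matrix):
Answer: row 1: [-1/5, -3*I/2, 0, -9*I/4]; row 2: [-3*I/2, -1/5, 9*I/4, 0]; row 3: [0, 9*I/4, -1/5, -3*I/2]; row 4: [-9*I/4, 0, -3*I/2, -1/5]


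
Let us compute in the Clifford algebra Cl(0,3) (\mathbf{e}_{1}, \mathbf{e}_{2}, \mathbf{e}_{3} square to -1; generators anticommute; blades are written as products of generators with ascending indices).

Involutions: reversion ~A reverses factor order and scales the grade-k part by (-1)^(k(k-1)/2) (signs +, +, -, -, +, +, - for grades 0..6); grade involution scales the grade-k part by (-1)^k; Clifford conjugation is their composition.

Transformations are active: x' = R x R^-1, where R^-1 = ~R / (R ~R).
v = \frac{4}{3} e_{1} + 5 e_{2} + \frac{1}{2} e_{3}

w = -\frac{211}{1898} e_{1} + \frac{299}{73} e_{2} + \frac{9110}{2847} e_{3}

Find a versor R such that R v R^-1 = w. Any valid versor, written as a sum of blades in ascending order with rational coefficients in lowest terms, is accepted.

Why this works: both vectors square to -\frac{973}{36}, so q(v) = q(w) and R = v + w = \frac{6959}{5694} e_{1} + \frac{664}{73} e_{2} + \frac{21067}{5694} e_{3} carries v to w — its own direction survives, the complement (v - w)/2 flips.
Answer: \frac{6959}{5694} e_{1} + \frac{664}{73} e_{2} + \frac{21067}{5694} e_{3}


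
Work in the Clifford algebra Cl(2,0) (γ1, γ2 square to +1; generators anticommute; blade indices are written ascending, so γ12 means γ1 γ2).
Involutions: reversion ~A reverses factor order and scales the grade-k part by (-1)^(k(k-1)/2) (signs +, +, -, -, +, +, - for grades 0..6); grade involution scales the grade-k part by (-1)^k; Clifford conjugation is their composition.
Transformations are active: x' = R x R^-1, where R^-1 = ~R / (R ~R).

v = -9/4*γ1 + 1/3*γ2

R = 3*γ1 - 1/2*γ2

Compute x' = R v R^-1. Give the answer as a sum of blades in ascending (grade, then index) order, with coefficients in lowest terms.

~R = 3*γ1 - 1/2*γ2, and R ~R = 37/4, so R^-1 = ~R / (37/4).
R v = -83/12 - 1/8*γ12
Answer: -331/148*γ1 + 46/111*γ2


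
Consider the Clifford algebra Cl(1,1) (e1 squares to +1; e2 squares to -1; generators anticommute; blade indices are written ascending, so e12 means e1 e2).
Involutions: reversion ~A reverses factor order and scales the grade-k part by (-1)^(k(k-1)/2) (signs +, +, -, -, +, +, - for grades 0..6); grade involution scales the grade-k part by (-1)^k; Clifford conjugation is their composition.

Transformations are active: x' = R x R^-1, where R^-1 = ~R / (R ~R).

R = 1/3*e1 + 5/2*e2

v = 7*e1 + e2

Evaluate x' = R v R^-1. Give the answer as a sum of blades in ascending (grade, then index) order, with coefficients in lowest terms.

~R = 1/3*e1 + 5/2*e2, and R ~R = -221/36, so R^-1 = ~R / (-221/36).
R v = -1/6 - 103/6*e12
Answer: -1543/221*e1 - 191/221*e2


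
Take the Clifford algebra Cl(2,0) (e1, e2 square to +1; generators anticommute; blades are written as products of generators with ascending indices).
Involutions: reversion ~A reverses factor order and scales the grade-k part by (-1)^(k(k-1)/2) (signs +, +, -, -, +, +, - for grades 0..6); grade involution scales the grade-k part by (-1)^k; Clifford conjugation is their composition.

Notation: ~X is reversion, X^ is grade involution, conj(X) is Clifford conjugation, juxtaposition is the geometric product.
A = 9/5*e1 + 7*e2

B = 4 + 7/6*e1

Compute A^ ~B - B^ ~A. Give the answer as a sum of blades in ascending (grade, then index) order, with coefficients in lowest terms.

first term: -21/10 - 36/5*e1 - 28*e2 + 49/6*e1 e2
second term: -21/10 + 36/5*e1 + 28*e2 - 49/6*e1 e2
Answer: -72/5*e1 - 56*e2 + 49/3*e1 e2


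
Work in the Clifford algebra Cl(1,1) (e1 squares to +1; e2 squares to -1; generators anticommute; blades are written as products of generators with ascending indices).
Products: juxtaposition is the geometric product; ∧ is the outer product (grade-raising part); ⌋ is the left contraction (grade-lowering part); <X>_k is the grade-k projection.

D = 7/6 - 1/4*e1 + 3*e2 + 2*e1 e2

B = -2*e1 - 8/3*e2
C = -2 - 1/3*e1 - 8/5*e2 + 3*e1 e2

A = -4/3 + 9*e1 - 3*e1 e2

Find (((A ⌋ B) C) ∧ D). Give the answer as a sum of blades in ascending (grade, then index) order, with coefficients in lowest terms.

step 1: -18 + 8/3*e1 + 32/9*e2
step 2: 204/5 + 34/3*e1 + 1336/45*e2 - 7706/135*e1 e2
step 3: 238/5 + 136/45*e1 + 4240/27*e2 + 22853/405*e1 e2
Answer: 238/5 + 136/45*e1 + 4240/27*e2 + 22853/405*e1 e2


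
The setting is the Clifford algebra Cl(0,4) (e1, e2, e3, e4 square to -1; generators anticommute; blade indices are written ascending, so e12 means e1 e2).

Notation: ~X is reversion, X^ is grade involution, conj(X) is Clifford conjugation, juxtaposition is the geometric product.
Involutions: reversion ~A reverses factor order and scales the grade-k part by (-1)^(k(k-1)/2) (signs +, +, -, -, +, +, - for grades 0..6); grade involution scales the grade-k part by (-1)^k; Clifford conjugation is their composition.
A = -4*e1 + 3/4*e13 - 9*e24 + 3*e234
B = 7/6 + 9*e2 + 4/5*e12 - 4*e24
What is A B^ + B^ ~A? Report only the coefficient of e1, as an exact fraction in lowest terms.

first term: -36 - 14/3*e1 + 16/5*e2 - 12*e3 + 81*e4 + 36*e12 + 7/8*e13 - 36/5*e14 - 3/5*e23 - 21/2*e24 + 27*e34 + 27/4*e123 + 16*e124 + 12/5*e134 + 7/2*e234 + 3*e1234
second term: 36 - 14/3*e1 - 16/5*e2 + 12*e3 + 81*e4 - 36*e12 - 7/8*e13 - 36/5*e14 - 3/5*e23 + 21/2*e24 - 27*e34 - 27/4*e123 + 16*e124 + 12/5*e134 - 7/2*e234 - 3*e1234
Answer: -28/3


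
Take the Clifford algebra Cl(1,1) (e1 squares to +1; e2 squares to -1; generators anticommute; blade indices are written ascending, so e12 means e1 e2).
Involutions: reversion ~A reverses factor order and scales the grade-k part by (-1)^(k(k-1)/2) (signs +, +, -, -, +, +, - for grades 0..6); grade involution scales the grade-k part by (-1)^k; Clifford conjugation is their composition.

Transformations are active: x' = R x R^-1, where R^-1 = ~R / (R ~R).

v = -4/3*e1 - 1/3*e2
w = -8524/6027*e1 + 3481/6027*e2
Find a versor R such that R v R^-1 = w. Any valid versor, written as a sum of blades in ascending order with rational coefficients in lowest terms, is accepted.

Key observation: q(v) = q(w) = 5/3 (sandwiches preserve the norm), so R = v + w = -5520/2009*e1 + 1472/6027*e2 works whenever it is invertible — the component of v along it is kept and (v - w)/2 reverses, sending v to w.
Answer: -5520/2009*e1 + 1472/6027*e2


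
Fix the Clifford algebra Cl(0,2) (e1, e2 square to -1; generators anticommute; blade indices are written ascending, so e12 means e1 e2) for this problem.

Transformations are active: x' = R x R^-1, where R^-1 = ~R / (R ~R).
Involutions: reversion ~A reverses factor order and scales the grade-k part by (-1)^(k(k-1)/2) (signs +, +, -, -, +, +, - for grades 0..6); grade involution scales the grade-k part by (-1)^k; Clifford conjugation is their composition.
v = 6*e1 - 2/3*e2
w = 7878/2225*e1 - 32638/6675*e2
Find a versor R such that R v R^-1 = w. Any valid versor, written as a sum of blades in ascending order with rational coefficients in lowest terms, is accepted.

Construction: equal norms (both -328/9) license R = v + w = 21228/2225*e1 - 37088/6675*e2 — nothing changes along that direction, while (v - w)/2 changes sign, so v maps onto w.
Answer: 21228/2225*e1 - 37088/6675*e2


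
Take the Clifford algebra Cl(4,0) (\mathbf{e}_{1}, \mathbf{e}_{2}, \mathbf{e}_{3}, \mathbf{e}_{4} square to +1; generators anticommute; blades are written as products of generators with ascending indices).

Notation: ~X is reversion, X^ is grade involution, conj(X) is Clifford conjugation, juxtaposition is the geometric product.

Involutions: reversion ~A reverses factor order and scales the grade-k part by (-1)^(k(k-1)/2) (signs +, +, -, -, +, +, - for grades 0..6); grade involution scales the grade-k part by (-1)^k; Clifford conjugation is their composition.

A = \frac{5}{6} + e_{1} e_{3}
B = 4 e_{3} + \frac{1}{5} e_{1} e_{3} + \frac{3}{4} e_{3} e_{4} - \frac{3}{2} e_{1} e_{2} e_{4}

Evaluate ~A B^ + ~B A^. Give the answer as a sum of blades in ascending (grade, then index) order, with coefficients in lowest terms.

first term: \frac{1}{5} + 4 e_{1} - \frac{10}{3} e_{3} + \frac{1}{6} e_{1} e_{3} - \frac{3}{4} e_{1} e_{4} + \frac{5}{8} e_{3} e_{4} + \frac{5}{4} e_{1} e_{2} e_{4} - \frac{3}{2} e_{2} e_{3} e_{4}
second term: \frac{1}{5} - 4 e_{1} + \frac{10}{3} e_{3} - \frac{1}{6} e_{1} e_{3} + \frac{3}{4} e_{1} e_{4} - \frac{5}{8} e_{3} e_{4} + \frac{5}{4} e_{1} e_{2} e_{4} - \frac{3}{2} e_{2} e_{3} e_{4}
Answer: \frac{2}{5} + \frac{5}{2} e_{1} e_{2} e_{4} - 3 e_{2} e_{3} e_{4}


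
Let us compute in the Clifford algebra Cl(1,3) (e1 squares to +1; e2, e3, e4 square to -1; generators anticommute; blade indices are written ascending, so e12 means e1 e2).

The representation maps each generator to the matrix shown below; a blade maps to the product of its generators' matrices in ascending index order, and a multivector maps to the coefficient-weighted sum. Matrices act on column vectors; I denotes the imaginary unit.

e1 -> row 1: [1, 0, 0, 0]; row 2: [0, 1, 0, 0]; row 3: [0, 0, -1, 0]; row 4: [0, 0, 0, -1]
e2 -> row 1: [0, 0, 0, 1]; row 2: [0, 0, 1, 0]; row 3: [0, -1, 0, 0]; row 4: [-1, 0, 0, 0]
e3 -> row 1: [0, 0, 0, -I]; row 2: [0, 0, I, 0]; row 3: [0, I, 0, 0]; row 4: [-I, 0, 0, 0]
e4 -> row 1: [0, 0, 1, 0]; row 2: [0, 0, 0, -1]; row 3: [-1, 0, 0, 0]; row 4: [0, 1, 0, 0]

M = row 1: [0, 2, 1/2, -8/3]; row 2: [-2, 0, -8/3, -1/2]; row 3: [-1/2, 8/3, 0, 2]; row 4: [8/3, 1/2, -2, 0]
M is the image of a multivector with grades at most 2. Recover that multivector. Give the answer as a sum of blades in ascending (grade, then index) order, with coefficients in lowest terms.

Method: the blade images are trace-orthogonal — tr(rho(e_A) rho(e_B)^-1) = 4 if A = B and 0 otherwise — and rho(e_A)^-1 = (e_A)^2 * rho(e_A) with (e_A)^2 = +1 or -1, so the coefficient of e_A in the preimage is (e_A)^2 * tr(M rho(e_A))/4.
Nonzero projections over blades of grade <= 2: e2: (e2)^2 = -1, tr(M rho(e2)) = 32/3, coefficient -8/3; e4: (e4)^2 = -1, tr(M rho(e4)) = -2, coefficient 1/2; e24: (e24)^2 = -1, tr(M rho(e24)) = -8, coefficient 2. Every other blade of grade <= 2 projects to 0.
Answer: -8/3*e2 + 1/2*e4 + 2*e24


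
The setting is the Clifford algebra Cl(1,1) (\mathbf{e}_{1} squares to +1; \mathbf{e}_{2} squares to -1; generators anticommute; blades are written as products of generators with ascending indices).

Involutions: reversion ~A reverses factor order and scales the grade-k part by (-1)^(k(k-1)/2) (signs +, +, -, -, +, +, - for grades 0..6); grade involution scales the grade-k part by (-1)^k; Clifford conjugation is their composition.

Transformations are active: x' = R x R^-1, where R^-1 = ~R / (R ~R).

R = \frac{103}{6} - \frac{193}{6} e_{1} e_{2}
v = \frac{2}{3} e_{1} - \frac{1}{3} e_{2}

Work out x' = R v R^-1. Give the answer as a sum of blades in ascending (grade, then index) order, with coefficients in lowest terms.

~R = \frac{103}{6} + \frac{193}{6} e_{1} e_{2}, and R ~R = -740, so R^-1 = ~R / (-740).
R v = \frac{13}{18} e_{1} + \frac{283}{18} e_{2}
Answer: -\frac{27979}{39960} e_{1} - \frac{15829}{39960} e_{2}


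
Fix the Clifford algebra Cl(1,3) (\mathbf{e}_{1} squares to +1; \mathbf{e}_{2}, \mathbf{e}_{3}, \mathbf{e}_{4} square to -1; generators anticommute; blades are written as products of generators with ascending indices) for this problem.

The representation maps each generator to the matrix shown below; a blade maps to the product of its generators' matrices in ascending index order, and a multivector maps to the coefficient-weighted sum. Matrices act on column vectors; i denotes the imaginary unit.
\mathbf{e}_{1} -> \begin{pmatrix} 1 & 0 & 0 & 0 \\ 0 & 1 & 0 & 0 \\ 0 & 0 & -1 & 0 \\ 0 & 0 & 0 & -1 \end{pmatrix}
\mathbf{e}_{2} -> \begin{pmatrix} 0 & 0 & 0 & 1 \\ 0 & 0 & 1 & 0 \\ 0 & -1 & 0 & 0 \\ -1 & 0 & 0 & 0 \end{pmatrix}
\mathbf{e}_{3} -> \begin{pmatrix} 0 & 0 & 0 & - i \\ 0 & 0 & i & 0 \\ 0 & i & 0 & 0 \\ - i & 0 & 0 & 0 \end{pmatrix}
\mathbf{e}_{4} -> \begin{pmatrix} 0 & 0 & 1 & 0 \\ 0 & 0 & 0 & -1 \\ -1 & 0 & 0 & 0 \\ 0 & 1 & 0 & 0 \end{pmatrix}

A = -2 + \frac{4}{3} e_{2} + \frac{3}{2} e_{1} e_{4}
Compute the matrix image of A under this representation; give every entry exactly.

Bivector images (products of the table entries): rho(e_{1} e_{4}) = rho(\mathbf{e}_{1})rho(\mathbf{e}_{4}) = \begin{pmatrix} 0 & 0 & 1 & 0 \\ 0 & 0 & 0 & -1 \\ 1 & 0 & 0 & 0 \\ 0 & -1 & 0 & 0 \end{pmatrix}.
M = (-2)*1 + (\frac{4}{3})*rho(e_{2}) + (\frac{3}{2})*rho(e_{1} e_{4}), summed entrywise (1 is the identity matrix):
Answer: \begin{pmatrix} -2 & 0 & \frac{3}{2} & \frac{4}{3} \\ 0 & -2 & \frac{4}{3} & - \frac{3}{2} \\ \frac{3}{2} & - \frac{4}{3} & -2 & 0 \\ - \frac{4}{3} & - \frac{3}{2} & 0 & -2 \end{pmatrix}


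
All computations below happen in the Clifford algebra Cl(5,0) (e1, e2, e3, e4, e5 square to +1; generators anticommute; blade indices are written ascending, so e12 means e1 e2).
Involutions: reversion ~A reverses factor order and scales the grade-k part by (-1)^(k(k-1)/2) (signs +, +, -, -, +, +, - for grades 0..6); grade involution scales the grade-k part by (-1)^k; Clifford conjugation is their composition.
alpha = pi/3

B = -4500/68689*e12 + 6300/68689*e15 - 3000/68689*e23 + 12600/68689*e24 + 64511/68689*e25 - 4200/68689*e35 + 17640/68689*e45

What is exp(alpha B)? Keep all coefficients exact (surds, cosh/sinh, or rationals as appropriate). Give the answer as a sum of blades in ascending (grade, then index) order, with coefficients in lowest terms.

B^2 term by term: the squares give (-4500/68689)^2*(e12)^2 + (6300/68689)^2*(e15)^2 + (-3000/68689)^2*(e23)^2 + (12600/68689)^2*(e24)^2 + (64511/68689)^2*(e25)^2 + (-4200/68689)^2*(e35)^2 + (17640/68689)^2*(e45)^2 = 20250000/4718178721*(-1) + 39690000/4718178721*(-1) + 9000000/4718178721*(-1) + 158760000/4718178721*(-1) + 4161669121/4718178721*(-1) + 17640000/4718178721*(-1) + 311169600/4718178721*(-1) = -1 (each basis 2-blade squares to minus the product of its generators' squares); cross terms between blades sharing an index anticommute and cancel; the commuting (index-disjoint) pairs give grade-4 terms 2*c*c'*(blade product), which cancel blade by blade — e1235: 37800000/4718178721 - 37800000/4718178721 = 0; e1245: -158760000/4718178721 + 158760000/4718178721 = 0; e2345: -105840000/4718178721 + 105840000/4718178721 = 0 — confirming B is simple. So B^2 = -1.
B^2 = -1 — circular case — the even/odd split gives cos and sin: l = 1, alpha*l = pi/3, so exp(alpha B) = cos(pi/3) + (sin(pi/3)/1)*B = 1/2 + (sqrt(3)/2)*B.
Answer: 1/2 - 2250*sqrt(3)/68689*e12 + 3150*sqrt(3)/68689*e15 - 1500*sqrt(3)/68689*e23 + 6300*sqrt(3)/68689*e24 + 64511*sqrt(3)/137378*e25 - 2100*sqrt(3)/68689*e35 + 8820*sqrt(3)/68689*e45


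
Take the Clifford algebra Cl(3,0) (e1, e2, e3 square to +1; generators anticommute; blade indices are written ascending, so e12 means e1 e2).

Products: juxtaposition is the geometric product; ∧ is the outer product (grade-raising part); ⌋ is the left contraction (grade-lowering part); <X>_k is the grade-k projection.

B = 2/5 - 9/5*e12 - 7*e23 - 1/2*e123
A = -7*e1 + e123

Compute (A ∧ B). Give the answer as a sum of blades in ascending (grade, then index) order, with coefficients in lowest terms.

step 1: -14/5*e1 + 247/5*e123
Answer: -14/5*e1 + 247/5*e123


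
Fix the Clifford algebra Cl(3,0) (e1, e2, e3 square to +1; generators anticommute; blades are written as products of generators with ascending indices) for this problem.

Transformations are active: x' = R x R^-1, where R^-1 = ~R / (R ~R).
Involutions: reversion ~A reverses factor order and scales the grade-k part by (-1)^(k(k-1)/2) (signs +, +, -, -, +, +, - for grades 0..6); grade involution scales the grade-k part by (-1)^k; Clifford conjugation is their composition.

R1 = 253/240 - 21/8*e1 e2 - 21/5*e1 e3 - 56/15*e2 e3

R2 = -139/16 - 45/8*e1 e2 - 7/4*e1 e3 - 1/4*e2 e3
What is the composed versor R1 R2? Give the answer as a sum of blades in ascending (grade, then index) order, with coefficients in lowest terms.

Distribute over the terms of R1 (each basis-blade product reordered to ascending indices, repeated generators contracted through their squares):
(253/240) R2 = -35167/3840 - 759/128*e1 e2 - 1771/960*e1 e3 - 253/960*e2 e3
(-21/8*e1 e2) R2 = -945/64 + 2919/128*e1 e2 + 21/32*e1 e3 - 147/32*e2 e3
(-21/5*e1 e3) R2 = -147/20 - 21/20*e1 e2 + 2919/80*e1 e3 + 189/8*e2 e3
(-56/15*e2 e3) R2 = -14/15 + 98/15*e1 e2 - 21*e1 e3 + 973/30*e2 e3
Summing the partial products and collecting blades:
Answer: -8245/256 + 2683/120*e1 e2 + 13727/960*e1 e3 + 49153/960*e2 e3


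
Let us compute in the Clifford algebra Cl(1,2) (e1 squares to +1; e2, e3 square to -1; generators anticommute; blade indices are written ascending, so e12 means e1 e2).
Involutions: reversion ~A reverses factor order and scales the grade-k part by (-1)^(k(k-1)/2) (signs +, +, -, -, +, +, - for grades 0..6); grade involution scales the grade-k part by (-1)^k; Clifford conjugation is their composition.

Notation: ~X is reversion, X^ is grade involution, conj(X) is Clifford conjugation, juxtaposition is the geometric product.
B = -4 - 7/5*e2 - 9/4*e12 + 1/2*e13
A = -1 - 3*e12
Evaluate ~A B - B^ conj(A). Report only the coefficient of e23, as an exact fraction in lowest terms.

first term: -11/4 + 21/5*e1 + 7/5*e2 - 39/4*e12 - 1/2*e13 - 3/2*e23
second term: -11/4 + 21/5*e1 - 7/5*e2 - 39/4*e12 - 1/2*e13 + 3/2*e23
Answer: -3


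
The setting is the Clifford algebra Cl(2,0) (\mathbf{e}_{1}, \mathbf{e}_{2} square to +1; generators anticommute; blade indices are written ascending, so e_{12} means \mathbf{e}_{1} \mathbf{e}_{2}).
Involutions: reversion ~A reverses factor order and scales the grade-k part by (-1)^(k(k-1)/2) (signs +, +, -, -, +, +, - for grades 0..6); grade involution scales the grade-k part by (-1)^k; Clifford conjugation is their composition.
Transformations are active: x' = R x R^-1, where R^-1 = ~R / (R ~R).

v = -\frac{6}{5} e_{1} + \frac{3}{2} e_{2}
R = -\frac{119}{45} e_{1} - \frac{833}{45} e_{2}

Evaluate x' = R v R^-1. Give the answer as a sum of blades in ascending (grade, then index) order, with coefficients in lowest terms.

~R = -\frac{119}{45} e_{1} - \frac{833}{45} e_{2}, and R ~R = \frac{28322}{81}, so R^-1 = ~R / (\frac{28322}{81}).
R v = -\frac{3689}{150} - \frac{1309}{50} e_{12}
Answer: \frac{393}{250} e_{1} + \frac{138}{125} e_{2}


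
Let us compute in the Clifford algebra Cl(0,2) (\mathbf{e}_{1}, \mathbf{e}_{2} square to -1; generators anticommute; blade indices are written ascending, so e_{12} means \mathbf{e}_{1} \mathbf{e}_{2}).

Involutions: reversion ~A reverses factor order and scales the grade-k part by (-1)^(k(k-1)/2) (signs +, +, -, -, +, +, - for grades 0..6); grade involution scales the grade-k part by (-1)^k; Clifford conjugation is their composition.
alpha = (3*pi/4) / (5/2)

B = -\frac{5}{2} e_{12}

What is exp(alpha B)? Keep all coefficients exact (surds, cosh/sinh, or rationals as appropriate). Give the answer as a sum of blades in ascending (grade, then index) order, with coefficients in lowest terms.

B^2 = (-\frac{5}{2})^2*(e_{12})^2 = \frac{25}{4}*(-1) = -\frac{25}{4} (a basis 2-blade squares to minus the product of its generators' squares).
B^2 = -\frac{25}{4} — the series telescopes trigonometrically here: l = \frac{5}{2}, alpha*l = \frac{3 \pi}{4}, so exp(alpha B) = cos(\frac{3 \pi}{4}) + (sin(\frac{3 \pi}{4})/(\frac{5}{2}))*B = - \frac{\sqrt{2}}{2} + (\frac{\sqrt{2}}{5})*B.
Answer: - \frac{\sqrt{2}}{2} - \frac{\sqrt{2}}{2} e_{12}


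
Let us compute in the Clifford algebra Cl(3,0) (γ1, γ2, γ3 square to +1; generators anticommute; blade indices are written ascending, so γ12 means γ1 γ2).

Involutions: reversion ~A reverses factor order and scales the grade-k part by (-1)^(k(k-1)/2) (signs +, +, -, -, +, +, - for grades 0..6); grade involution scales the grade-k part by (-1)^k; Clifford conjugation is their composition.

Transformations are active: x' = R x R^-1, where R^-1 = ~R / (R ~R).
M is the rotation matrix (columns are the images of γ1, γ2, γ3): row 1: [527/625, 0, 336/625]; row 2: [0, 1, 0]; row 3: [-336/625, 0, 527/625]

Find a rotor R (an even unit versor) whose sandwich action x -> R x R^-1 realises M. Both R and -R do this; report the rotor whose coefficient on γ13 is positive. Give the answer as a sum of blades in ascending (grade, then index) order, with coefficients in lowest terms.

Method: write R = a + b12*γ12 + b13*γ13 + b23*γ23 with a^2 + b12^2 + b13^2 + b23^2 = 1 (so R^-1 = ~R). Expanding the columns R e_j ~R gives tr M = 4a^2 - 1 and, from the antisymmetric part, M21 - M12 = -4a*b12, M13 - M31 = 4a*b13, M32 - M23 = -4a*b23.
Here tr M = 1679/625, so a^2 = (1 + tr M)/4 = 576/625 and a = ±24/25. Taking a = 24/25: M21 - M12 = 0, M13 - M31 = 672/625, M32 - M23 = 0, giving b12 = 0, b13 = 7/25, b23 = 0, i.e. R = 24/25 + 7/25*γ13.
Its γ13 coefficient is already positive.
Answer: 24/25 + 7/25*γ13. Recall the cover is two-to-one: with M of trace 1679/625, both preimages act alike, and the stated γ13 sign chooses the sheet.


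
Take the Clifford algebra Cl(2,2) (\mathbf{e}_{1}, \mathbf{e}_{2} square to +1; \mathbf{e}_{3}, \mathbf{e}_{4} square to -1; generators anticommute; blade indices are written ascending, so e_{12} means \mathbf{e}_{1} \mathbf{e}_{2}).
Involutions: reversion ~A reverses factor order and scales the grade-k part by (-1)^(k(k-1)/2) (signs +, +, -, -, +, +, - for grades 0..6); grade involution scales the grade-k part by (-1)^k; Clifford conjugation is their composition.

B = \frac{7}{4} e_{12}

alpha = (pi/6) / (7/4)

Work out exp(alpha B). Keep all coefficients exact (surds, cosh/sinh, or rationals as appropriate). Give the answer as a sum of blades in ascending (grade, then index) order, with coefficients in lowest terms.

B^2 = (\frac{7}{4})^2*(e_{12})^2 = \frac{49}{16}*(-1) = -\frac{49}{16} (a basis 2-blade squares to minus the product of its generators' squares).
B^2 = -\frac{49}{16} — the series telescopes trigonometrically here: l = \frac{7}{4}, alpha*l = \frac{\pi}{6}, so exp(alpha B) = cos(\frac{\pi}{6}) + (sin(\frac{\pi}{6})/(\frac{7}{4}))*B = \frac{\sqrt{3}}{2} + (\frac{2}{7})*B.
Answer: \frac{\sqrt{3}}{2} + \frac{1}{2} e_{12}


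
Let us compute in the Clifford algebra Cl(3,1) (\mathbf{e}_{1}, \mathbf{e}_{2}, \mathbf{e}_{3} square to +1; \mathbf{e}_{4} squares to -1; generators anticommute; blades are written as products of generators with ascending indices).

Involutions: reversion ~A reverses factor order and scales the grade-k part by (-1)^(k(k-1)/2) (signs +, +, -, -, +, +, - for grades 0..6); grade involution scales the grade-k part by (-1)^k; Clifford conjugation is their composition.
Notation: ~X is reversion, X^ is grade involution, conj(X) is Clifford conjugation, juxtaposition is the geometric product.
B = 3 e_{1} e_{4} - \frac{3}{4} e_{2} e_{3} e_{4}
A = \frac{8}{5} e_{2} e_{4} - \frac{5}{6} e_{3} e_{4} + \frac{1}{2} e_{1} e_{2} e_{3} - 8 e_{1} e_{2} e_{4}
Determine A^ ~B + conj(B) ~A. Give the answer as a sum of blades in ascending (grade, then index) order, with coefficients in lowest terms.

first term: \frac{187}{8} e_{2} - \frac{6}{5} e_{3} + \frac{24}{5} e_{1} e_{2} - \frac{17}{2} e_{1} e_{3} + \frac{3}{8} e_{1} e_{4} + \frac{3}{2} e_{2} e_{3} e_{4}
second term: \frac{187}{8} e_{2} - \frac{6}{5} e_{3} + \frac{24}{5} e_{1} e_{2} - \frac{17}{2} e_{1} e_{3} + \frac{3}{8} e_{1} e_{4} - \frac{3}{2} e_{2} e_{3} e_{4}
Answer: \frac{187}{4} e_{2} - \frac{12}{5} e_{3} + \frac{48}{5} e_{1} e_{2} - 17 e_{1} e_{3} + \frac{3}{4} e_{1} e_{4}


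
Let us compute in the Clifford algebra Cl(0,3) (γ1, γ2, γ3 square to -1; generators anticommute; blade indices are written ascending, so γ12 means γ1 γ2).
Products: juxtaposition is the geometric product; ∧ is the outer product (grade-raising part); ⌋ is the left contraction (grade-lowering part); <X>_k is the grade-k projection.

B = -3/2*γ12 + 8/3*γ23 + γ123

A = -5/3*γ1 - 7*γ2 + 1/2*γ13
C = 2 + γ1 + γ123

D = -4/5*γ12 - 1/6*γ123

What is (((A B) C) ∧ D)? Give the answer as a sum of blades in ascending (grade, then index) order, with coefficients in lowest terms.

step 1: 21/2*γ1 - 2*γ2 + 56/3*γ3 + 4/3*γ12 - 7*γ13 + 29/12*γ23 - 40/9*γ123
step 2: -269/18 + 223/12*γ1 - 29/3*γ2 + 29*γ3 - 14*γ12 - 104/3*γ13 - 11/9*γ23 - 233/36*γ123
step 3: 538/45*γ12 - 11183/540*γ123
Answer: 538/45*γ12 - 11183/540*γ123


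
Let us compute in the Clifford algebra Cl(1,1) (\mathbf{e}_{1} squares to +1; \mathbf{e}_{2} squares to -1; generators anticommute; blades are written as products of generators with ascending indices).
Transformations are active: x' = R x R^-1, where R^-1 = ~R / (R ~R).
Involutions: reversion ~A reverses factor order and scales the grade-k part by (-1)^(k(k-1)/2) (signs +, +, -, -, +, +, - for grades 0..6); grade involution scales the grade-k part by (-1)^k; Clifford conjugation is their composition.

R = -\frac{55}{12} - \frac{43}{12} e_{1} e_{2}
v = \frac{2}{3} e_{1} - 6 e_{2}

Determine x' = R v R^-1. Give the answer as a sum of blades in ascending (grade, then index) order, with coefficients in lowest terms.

~R = -\frac{55}{12} + \frac{43}{12} e_{1} e_{2}, and R ~R = \frac{49}{6}, so R^-1 = ~R / (\frac{49}{6}).
R v = -\frac{221}{9} e_{1} + \frac{269}{9} e_{2}
Answer: \frac{11861}{441} e_{1} - \frac{12149}{441} e_{2}


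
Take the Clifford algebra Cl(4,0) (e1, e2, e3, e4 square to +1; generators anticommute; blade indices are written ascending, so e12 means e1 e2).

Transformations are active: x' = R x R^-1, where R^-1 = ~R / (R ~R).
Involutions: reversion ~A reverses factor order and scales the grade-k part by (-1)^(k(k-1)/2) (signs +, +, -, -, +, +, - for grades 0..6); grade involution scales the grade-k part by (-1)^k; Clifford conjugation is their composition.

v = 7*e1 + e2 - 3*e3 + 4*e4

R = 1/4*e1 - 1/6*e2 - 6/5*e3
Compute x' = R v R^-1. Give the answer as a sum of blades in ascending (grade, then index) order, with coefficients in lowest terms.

~R = 1/4*e1 - 1/6*e2 - 6/5*e3, and R ~R = 5509/3600, so R^-1 = ~R / (5509/3600).
R v = 311/60 + 17/12*e12 + 153/20*e13 + e14 + 17/10*e23 - 2/3*e24 - 24/5*e34
Answer: -29233/5509*e1 - 11729/5509*e2 - 28257/5509*e3 - 4*e4


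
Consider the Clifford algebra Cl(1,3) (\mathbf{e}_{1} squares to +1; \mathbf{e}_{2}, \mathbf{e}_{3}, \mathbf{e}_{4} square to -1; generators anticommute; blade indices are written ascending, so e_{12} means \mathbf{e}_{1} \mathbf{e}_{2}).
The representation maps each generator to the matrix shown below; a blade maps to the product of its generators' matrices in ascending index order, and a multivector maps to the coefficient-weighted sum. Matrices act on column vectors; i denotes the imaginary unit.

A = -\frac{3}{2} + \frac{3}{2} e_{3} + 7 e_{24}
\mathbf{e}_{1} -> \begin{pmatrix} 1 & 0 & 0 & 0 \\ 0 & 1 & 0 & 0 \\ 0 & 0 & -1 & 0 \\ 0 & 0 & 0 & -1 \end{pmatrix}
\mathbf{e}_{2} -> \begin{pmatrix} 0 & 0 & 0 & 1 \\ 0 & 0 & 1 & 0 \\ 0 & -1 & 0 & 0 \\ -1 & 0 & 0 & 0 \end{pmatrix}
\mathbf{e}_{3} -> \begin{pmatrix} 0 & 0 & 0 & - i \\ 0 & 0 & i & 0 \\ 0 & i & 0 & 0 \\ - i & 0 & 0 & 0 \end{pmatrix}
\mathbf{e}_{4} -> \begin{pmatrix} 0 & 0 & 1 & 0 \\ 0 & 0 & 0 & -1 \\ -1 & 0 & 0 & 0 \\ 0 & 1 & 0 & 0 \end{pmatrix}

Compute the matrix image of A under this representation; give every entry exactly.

Bivector images (products of the table entries): rho(e_{24}) = rho(\mathbf{e}_{2})rho(\mathbf{e}_{4}) = \begin{pmatrix} 0 & 1 & 0 & 0 \\ -1 & 0 & 0 & 0 \\ 0 & 0 & 0 & 1 \\ 0 & 0 & -1 & 0 \end{pmatrix}.
M = (-\frac{3}{2})*1 + (\frac{3}{2})*rho(e_{3}) + (7)*rho(e_{24}), summed entrywise (1 is the identity matrix):
Answer: \begin{pmatrix} - \frac{3}{2} & 7 & 0 & - \frac{3 i}{2} \\ -7 & - \frac{3}{2} & \frac{3 i}{2} & 0 \\ 0 & \frac{3 i}{2} & - \frac{3}{2} & 7 \\ - \frac{3 i}{2} & 0 & -7 & - \frac{3}{2} \end{pmatrix}


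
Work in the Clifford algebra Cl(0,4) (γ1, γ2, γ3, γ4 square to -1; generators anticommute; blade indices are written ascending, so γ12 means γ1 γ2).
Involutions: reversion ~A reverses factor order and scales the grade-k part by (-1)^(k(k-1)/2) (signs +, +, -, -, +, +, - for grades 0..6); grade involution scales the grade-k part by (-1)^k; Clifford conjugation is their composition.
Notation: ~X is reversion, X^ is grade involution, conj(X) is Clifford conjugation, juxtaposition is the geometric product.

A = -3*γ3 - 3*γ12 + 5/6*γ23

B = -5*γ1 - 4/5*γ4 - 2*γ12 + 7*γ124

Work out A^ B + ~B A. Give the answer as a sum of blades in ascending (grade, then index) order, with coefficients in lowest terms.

first term: -6 + 15*γ2 + 21*γ4 + 40/3*γ13 - 12/5*γ34 - 61/6*γ123 + 12/5*γ124 + 35/6*γ134 - 2/3*γ234 + 21*γ1234
second term: 6 - 15*γ2 - 21*γ4 + 40/3*γ13 - 12/5*γ34 - 61/6*γ123 + 12/5*γ124 + 35/6*γ134 - 2/3*γ234 - 21*γ1234
Answer: 80/3*γ13 - 24/5*γ34 - 61/3*γ123 + 24/5*γ124 + 35/3*γ134 - 4/3*γ234


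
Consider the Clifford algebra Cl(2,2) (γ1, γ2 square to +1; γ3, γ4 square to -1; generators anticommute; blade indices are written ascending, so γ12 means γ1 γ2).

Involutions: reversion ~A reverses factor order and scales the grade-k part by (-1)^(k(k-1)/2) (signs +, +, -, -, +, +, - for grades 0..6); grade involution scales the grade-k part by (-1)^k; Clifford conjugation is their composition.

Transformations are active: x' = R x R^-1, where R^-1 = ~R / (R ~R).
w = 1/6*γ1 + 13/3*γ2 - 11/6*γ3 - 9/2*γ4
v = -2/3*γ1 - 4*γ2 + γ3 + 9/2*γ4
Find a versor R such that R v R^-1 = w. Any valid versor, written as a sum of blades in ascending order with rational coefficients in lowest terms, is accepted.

Take R = v + w = -1/2*γ1 + 1/3*γ2 - 5/6*γ3. Because q(v) = q(w) = -173/36, conjugation by R sends v exactly to w.
Answer: -1/2*γ1 + 1/3*γ2 - 5/6*γ3


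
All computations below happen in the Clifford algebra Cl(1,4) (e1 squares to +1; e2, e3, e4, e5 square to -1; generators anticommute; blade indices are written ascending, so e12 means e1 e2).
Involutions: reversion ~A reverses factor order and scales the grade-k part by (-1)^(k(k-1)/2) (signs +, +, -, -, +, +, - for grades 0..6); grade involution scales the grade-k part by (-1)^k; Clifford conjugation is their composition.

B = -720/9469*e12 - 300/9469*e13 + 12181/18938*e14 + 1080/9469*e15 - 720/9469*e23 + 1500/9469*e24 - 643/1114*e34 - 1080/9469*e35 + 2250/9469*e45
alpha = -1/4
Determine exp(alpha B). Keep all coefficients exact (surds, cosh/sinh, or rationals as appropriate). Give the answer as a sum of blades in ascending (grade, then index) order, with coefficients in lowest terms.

B^2 term by term: the squares give (-720/9469)^2*(e12)^2 + (-300/9469)^2*(e13)^2 + (12181/18938)^2*(e14)^2 + (1080/9469)^2*(e15)^2 + (-720/9469)^2*(e23)^2 + (1500/9469)^2*(e24)^2 + (-643/1114)^2*(e34)^2 + (-1080/9469)^2*(e35)^2 + (2250/9469)^2*(e45)^2 = 518400/89661961*(+1) + 90000/89661961*(+1) + 148376761/358647844*(+1) + 1166400/89661961*(+1) + 518400/89661961*(-1) + 2250000/89661961*(-1) + 413449/1240996*(-1) + 1166400/89661961*(-1) + 5062500/89661961*(-1) = 0 (each basis 2-blade squares to minus the product of its generators' squares); cross terms between blades sharing an index anticommute and cancel; the commuting (index-disjoint) pairs give grade-4 terms 2*c*c'*(blade product), which cancel blade by blade — e1234: 462960/5274233 + 900000/89661961 - 8770320/89661961 = 0; e1235: 1555200/89661961 - 1555200/89661961 = 0; e1245: -3240000/89661961 + 3240000/89661961 = 0; e1345: -1350000/89661961 + 13155480/89661961 - 694440/5274233 = 0; e2345: -3240000/89661961 + 3240000/89661961 = 0 — confirming B is simple. So B^2 = 0.
B^2 = 0, so the series truncates immediately: exp(alpha B) = 1 + alpha B (parabolic case).
Answer: 1 + 180/9469*e12 + 75/9469*e13 - 12181/75752*e14 - 270/9469*e15 + 180/9469*e23 - 375/9469*e24 + 643/4456*e34 + 270/9469*e35 - 1125/18938*e45


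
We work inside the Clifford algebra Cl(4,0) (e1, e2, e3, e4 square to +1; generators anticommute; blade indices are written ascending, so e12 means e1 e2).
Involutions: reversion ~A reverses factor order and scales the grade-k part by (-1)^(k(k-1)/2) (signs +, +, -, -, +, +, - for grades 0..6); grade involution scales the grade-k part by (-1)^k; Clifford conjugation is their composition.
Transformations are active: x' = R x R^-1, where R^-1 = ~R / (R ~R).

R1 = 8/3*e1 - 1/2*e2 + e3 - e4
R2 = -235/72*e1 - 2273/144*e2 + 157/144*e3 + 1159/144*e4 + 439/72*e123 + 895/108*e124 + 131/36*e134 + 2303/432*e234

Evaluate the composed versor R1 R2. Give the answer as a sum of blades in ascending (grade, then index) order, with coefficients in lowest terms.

Distribute over the terms of R1 (each basis-blade product reordered to ascending indices, repeated generators contracted through their squares):
(8/3*e1) R2 = -235/27 - 2273/54*e12 + 157/54*e13 + 1159/54*e14 + 439/27*e23 + 1790/81*e24 + 262/27*e34 + 2303/162*e1234
(-1/2*e2) R2 = 2273/288 - 235/144*e12 + 439/144*e13 + 895/216*e14 - 157/288*e23 - 1159/288*e24 - 2303/864*e34 + 131/72*e1234
(e3) R2 = 157/144 + 439/72*e12 + 235/72*e13 - 131/36*e14 + 2273/144*e23 - 2303/432*e24 + 1159/144*e34 + 895/108*e1234
(-e4) R2 = -1159/144 - 895/108*e12 - 131/36*e13 - 235/72*e14 - 2303/432*e23 - 2273/144*e24 + 157/144*e34 + 439/72*e1234
Summing the partial products and collecting blades:
Answer: -6713/864 - 19835/432*e12 + 2411/432*e13 + 505/27*e14 + 22609/864*e23 - 7883/2592*e24 + 1553/96*e34 + 2464/81*e1234
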